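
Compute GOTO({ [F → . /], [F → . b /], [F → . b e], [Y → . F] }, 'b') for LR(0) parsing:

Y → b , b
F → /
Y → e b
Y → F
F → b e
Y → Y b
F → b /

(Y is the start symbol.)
{ [F → b . /], [F → b . e] }

GOTO(I, 'b') = CLOSURE({ [A → αX.β] : [A → α.Xβ] ∈ I, X = 'b' })

Items with dot before 'b', with the dot advanced:
  [F → . b /] → [F → b . /]
  [F → . b e] → [F → b . e]
Closure adds nothing (no advanced item has the dot before a non-terminal).

GOTO = { [F → b . /], [F → b . e] }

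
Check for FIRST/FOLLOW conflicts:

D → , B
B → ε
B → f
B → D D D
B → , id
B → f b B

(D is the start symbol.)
A FIRST/FOLLOW conflict occurs when a non-terminal N has a nullable alternative N → β (β ⇒* ε) and another alternative N → α with FIRST(α) ∩ FOLLOW(N) ≠ ∅: on such a lookahead the parser cannot decide between expanding α and letting N vanish via β.

Nullable non-terminals: B.
FIRST sets used below: FIRST(D) = { ',' }

B: nullable alternative(s) B → ε; FOLLOW(B) = { $, ',' }
  B → ε: FIRST \ {ε} = { } — this is the only nullable alternative, skip
  B → f: FIRST \ {ε} = { 'f' } — disjoint from FOLLOW(B)
  B → D D D: FIRST \ {ε} = { ',' } — overlaps FOLLOW(B) on { ',' }: CONFLICT
  B → , id: FIRST \ {ε} = { ',' } — overlaps FOLLOW(B) on { ',' }: CONFLICT
  B → f b B: FIRST \ {ε} = { 'f' } — disjoint from FOLLOW(B)

D has no nullable alternative, so no FIRST/FOLLOW check is needed there.

So the grammar has 2 FIRST/FOLLOW conflicts (marked CONFLICT above).

Answer: Yes. B → D D D with FOLLOW(B) on { ',' }; B → ',' id with FOLLOW(B) on { ',' }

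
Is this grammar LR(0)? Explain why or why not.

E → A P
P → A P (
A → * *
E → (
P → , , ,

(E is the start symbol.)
Augment with E' → E and build the canonical LR(0) collection (I0 = CLOSURE({[E' → . E]}), then GOTO on every symbol after a dot until no new states appear). It has 13 states:
  I0: { [A → . * *], [E → . (], [E → . A P], [E' → . E] }  — shift
  I1: { [E → ( .] }  — reduce
  I2: { [A → * . *] }  — shift
  I3: { [A → . * *], [E → A . P], [P → . , , ,], [P → . A P (] }  — shift
  I4: { [E' → E .] }  — accept
  I5: { [P → , . , ,] }  — shift
  I6: { [A → . * *], [P → . , , ,], [P → . A P (], [P → A . P (] }  — shift
  I7: { [E → A P .] }  — reduce
  I8: { [P → A P . (] }  — shift
  I9: { [P → A P ( .] }  — reduce
  I10: { [P → , , . ,] }  — shift
  I11: { [P → , , , .] }  — reduce
  I12: { [A → * * .] }  — reduce

Every state is either a pure shift/goto state or contains exactly one complete item and nothing to shift — no conflicts. The grammar is LR(0).

Answer: Yes, the grammar is LR(0)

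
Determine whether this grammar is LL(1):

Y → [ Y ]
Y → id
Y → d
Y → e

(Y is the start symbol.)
A grammar is LL(1) if for each non-terminal N with multiple productions, the predict sets of those productions are pairwise disjoint, where PREDICT(N → α) = (FIRST(α) \ {ε}) ∪ (FOLLOW(N) if α ⇒* ε).

For Y:
  PREDICT(Y → '[' Y ']') = { '[' }
  PREDICT(Y → id) = { 'id' }
  PREDICT(Y → d) = { 'd' }
  PREDICT(Y → e) = { 'e' }

All predict sets are disjoint. The grammar IS LL(1).

Answer: Yes, the grammar is LL(1).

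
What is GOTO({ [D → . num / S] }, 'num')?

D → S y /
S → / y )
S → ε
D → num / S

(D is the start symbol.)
{ [D → num . / S] }

GOTO(I, 'num') = CLOSURE({ [A → αX.β] : [A → α.Xβ] ∈ I, X = 'num' })

Items with dot before 'num', with the dot advanced:
  [D → . num / S] → [D → num . / S]
Closure adds nothing (no advanced item has the dot before a non-terminal).

GOTO = { [D → num . / S] }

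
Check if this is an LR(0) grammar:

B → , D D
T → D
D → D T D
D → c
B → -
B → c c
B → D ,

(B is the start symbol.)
No. Shift-reduce conflict between [D → c .] and [B → c . c]

Augment with B' → B and build the canonical LR(0) collection (I0 = CLOSURE({[B' → . B]}), then GOTO on every symbol after a dot until no new states appear). It has 14 states:
  I0: { [B → . , D D], [B → . -], [B → . D ,], [B → . c c], [B' → . B], [D → . D T D], [D → . c] }  — shift
  I1: { [B → , . D D], [D → . D T D], [D → . c] }  — shift
  I2: { [B → - .] }  — reduce
  I3: { [B' → B .] }  — accept
  I4: { [B → D . ,], [D → . D T D], [D → . c], [D → D . T D], [T → . D] }  — shift
  I5: { [B → c . c], [D → c .] }  — shift, reduce
  I6: { [B → c c .] }  — reduce
  I7: { [B → D , .] }  — reduce
  I8: { [D → . D T D], [D → . c], [D → D . T D], [T → . D], [T → D .] }  — shift, reduce
  I9: { [D → . D T D], [D → . c], [D → D T . D] }  — shift
  I10: { [D → c .] }  — reduce
  I11: { [D → . D T D], [D → . c], [D → D . T D], [D → D T D .], [T → . D] }  — shift, reduce
  I12: { [B → , D . D], [D → . D T D], [D → . c], [D → D . T D], [T → . D] }  — shift
  I13: { [B → , D D .], [D → . D T D], [D → . c], [D → D . T D], [T → . D], [T → D .] }  — shift, 2 reduces

Conflict in state I5:
  Shift-reduce conflict between [D → c .] and [B → c . c]
So the grammar is NOT LR(0).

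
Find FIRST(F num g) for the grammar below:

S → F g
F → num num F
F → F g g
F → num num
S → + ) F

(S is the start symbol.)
FIRST sets of the non-terminals involved (from the grammar, by fixed-point iteration):
  FIRST(F) = { 'num' }

To compute FIRST(F num g), process the symbols left to right:
Symbol F is a non-terminal. Add FIRST(F) \ {ε} = { 'num' }
F is not nullable (ε ∉ FIRST(F)), so stop here.
FIRST(F num g) = { 'num' }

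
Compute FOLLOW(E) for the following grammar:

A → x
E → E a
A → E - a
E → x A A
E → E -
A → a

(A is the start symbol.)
To compute FOLLOW(E), find every occurrence of E on a right-hand side N → α E β: add FIRST(β) \ {ε}, and if β is empty or nullable also add FOLLOW(N). Iterate to a fixed point.

In E → E a: E is followed by a, add FIRST(a) \ {ε} = { 'a' }
In A → E - a: E is followed by '-' a, add FIRST('-' a) \ {ε} = { '-' }
In E → E -: E is followed by '-', add FIRST('-') \ {ε} = { '-' }

Taking the union: FOLLOW(E) = { '-', 'a' }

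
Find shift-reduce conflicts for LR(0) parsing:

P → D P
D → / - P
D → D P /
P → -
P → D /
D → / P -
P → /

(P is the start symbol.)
Yes — I2: [P → / .] vs [D → . / - P]; I5: [P → / .] vs [D → . / - P]; I6: [P → D P .] vs [D → D P . /]; I8: [P → - .] vs [D → . / - P]

A shift-reduce conflict occurs when an LR(0) state has both:
  - a complete (reduce) item [A → α .] (dot at the end), and
  - a shift item [B → β . c γ] (dot before a terminal).

Augment with P' → P and build the canonical LR(0) collection (I0 = CLOSURE({[P' → . P]}), then GOTO on every symbol after a dot until no new states appear). It has 12 states:
  I0: { [D → . / - P], [D → . / P -], [D → . D P /], [P → . -], [P → . /], [P → . D /], [P → . D P], [P' → . P] }  — shift
  I1: { [P → - .] }  — reduce
  I2: { [D → . / - P], [D → . / P -], [D → . D P /], [D → / . - P], [D → / . P -], [P → . -], [P → . /], [P → . D /], [P → . D P], [P → / .] }  — shift, reduce
  I3: { [D → . / - P], [D → . / P -], [D → . D P /], [D → D . P /], [P → . -], [P → . /], [P → . D /], [P → . D P], [P → D . /], [P → D . P] }  — shift
  I4: { [P' → P .] }  — accept
  I5: { [D → . / - P], [D → . / P -], [D → . D P /], [D → / . - P], [D → / . P -], [P → . -], [P → . /], [P → . D /], [P → . D P], [P → / .], [P → D / .] }  — shift, 2 reduces
  I6: { [D → D P . /], [P → D P .] }  — shift, reduce
  I7: { [D → D P / .] }  — reduce
  I8: { [D → . / - P], [D → . / P -], [D → . D P /], [D → / - . P], [P → - .], [P → . -], [P → . /], [P → . D /], [P → . D P] }  — shift, reduce
  I9: { [D → / P . -] }  — shift
  I10: { [D → / P - .] }  — reduce
  I11: { [D → / - P .] }  — reduce

I2 contains reduce item [P → / .] and shift items [D → . / - P], [D → / . - P], [D → . / P -], [P → . -], [P → . /] — shift-reduce conflict.
I5 contains reduce items [P → / .], [P → D / .] and shift items [D → . / - P], [D → / . - P], [D → . / P -], [P → . -], [P → . /] — shift-reduce conflict.
I6 contains reduce item [P → D P .] and shift item [D → D P . /] — shift-reduce conflict.
I8 contains reduce item [P → - .] and shift items [D → . / - P], [D → . / P -], [P → . -], [P → . /] — shift-reduce conflict.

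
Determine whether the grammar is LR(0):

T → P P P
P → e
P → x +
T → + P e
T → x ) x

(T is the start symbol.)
Augment with T' → T and build the canonical LR(0) collection (I0 = CLOSURE({[T' → . T]}), then GOTO on every symbol after a dot until no new states appear). It has 14 states:
  I0: { [P → . e], [P → . x +], [T → . + P e], [T → . P P P], [T → . x ) x], [T' → . T] }  — shift
  I1: { [P → . e], [P → . x +], [T → + . P e] }  — shift
  I2: { [P → . e], [P → . x +], [T → P . P P] }  — shift
  I3: { [T' → T .] }  — accept
  I4: { [P → e .] }  — reduce
  I5: { [P → x . +], [T → x . ) x] }  — shift
  I6: { [T → x ) . x] }  — shift
  I7: { [P → x + .] }  — reduce
  I8: { [T → x ) x .] }  — reduce
  I9: { [P → . e], [P → . x +], [T → P P . P] }  — shift
  I10: { [P → x . +] }  — shift
  I11: { [T → P P P .] }  — reduce
  I12: { [T → + P . e] }  — shift
  I13: { [T → + P e .] }  — reduce

Every state is either a pure shift/goto state or contains exactly one complete item and nothing to shift — no conflicts. The grammar is LR(0).

Answer: Yes, the grammar is LR(0)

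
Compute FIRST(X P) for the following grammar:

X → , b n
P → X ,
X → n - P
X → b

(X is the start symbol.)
FIRST sets of the non-terminals involved (from the grammar, by fixed-point iteration):
  FIRST(X) = { ',', 'b', 'n' }

To compute FIRST(X P), process the symbols left to right:
Symbol X is a non-terminal. Add FIRST(X) \ {ε} = { ',', 'b', 'n' }
X is not nullable (ε ∉ FIRST(X)), so stop here.
FIRST(X P) = { ',', 'b', 'n' }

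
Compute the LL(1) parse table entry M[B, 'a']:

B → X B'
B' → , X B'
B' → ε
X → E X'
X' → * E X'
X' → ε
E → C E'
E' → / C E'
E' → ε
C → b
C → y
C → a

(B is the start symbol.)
To find M[B, 'a'], we find productions for B where 'a' is in the predict set (PREDICT(N → α) = (FIRST(α) \ {ε}) ∪ (FOLLOW(N) if α ⇒* ε)).

Relevant sets:
  FIRST(X) = { 'a', 'b', 'y' }

B → X B': PREDICT = { 'a', 'b', 'y' }
  'a' is in predict set, so this production goes in M[B, 'a']

M[B, 'a'] = B → X B'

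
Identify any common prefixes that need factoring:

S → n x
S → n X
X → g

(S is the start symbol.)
Yes, S has productions with common prefix 'n'

Left-factoring is needed when two productions for the same non-terminal
share a common prefix on the right-hand side.

Productions for S:
  S → n x
  S → n X

Found common prefix 'n' in productions for S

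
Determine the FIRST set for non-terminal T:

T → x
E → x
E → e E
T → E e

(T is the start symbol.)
FIRST sets of the other non-terminals involved (by the same procedure, iterated to a fixed point):
  FIRST(E) = { 'e', 'x' }

From T → x:
  - x is a terminal: add 'x' and stop
From T → E e:
  - E is a non-terminal: add FIRST(E) \ {ε} = { 'e', 'x' }
    E is not nullable, so stop

Collecting: FIRST(T) = { 'e', 'x' }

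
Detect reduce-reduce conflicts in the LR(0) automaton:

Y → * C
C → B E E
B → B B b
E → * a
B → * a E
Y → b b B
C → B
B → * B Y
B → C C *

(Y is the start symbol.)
Yes — I6: [C → B .] vs [Y → b b B .]

A reduce-reduce conflict occurs when an LR(0) state has two complete items [A → α .] and [B → β .] — both call for a reduction, and with no lookahead the parser cannot choose between them.

Augment with Y' → Y and build the canonical LR(0) collection (I0 = CLOSURE({[Y' → . Y]}), then GOTO on every symbol after a dot until no new states appear). It has 25 states:
  I0: { [Y → . * C], [Y → . b b B], [Y' → . Y] }  — shift
  I1: { [B → . * B Y], [B → . * a E], [B → . B B b], [B → . C C *], [C → . B E E], [C → . B], [Y → * . C] }  — shift
  I2: { [Y' → Y .] }  — accept
  I3: { [Y → b . b B] }  — shift
  I4: { [B → . * B Y], [B → . * a E], [B → . B B b], [B → . C C *], [C → . B E E], [C → . B], [Y → b b . B] }  — shift
  I5: { [B → * . B Y], [B → * . a E], [B → . * B Y], [B → . * a E], [B → . B B b], [B → . C C *], [C → . B E E], [C → . B] }  — shift
  I6: { [B → . * B Y], [B → . * a E], [B → . B B b], [B → . C C *], [B → B . B b], [C → . B E E], [C → . B], [C → B . E E], [C → B .], [E → . * a], [Y → b b B .] }  — shift, 2 reduces
  I7: { [B → . * B Y], [B → . * a E], [B → . B B b], [B → . C C *], [B → C . C *], [C → . B E E], [C → . B] }  — shift
  I8: { [B → . * B Y], [B → . * a E], [B → . B B b], [B → . C C *], [B → B . B b], [C → . B E E], [C → . B], [C → B . E E], [C → B .], [E → . * a] }  — shift, reduce
  I9: { [B → . * B Y], [B → . * a E], [B → . B B b], [B → . C C *], [B → C . C *], [B → C C . *], [C → . B E E], [C → . B] }  — shift
  I10: { [B → * . B Y], [B → * . a E], [B → . * B Y], [B → . * a E], [B → . B B b], [B → . C C *], [B → C C * .], [C → . B E E], [C → . B] }  — shift, reduce
  I11: { [B → * B . Y], [B → . * B Y], [B → . * a E], [B → . B B b], [B → . C C *], [B → B . B b], [C → . B E E], [C → . B], [C → B . E E], [C → B .], [E → . * a], [Y → . * C], [Y → . b b B] }  — shift, reduce
  I12: { [B → * a . E], [E → . * a] }  — shift
  I13: { [E → * . a] }  — shift
  I14: { [B → * a E .] }  — reduce
  I15: { [E → * a .] }  — reduce
  I16: { [B → * . B Y], [B → * . a E], [B → . * B Y], [B → . * a E], [B → . B B b], [B → . C C *], [C → . B E E], [C → . B], [E → * . a], [Y → * . C] }  — shift
  I17: { [B → . * B Y], [B → . * a E], [B → . B B b], [B → . C C *], [B → B . B b], [B → B B . b], [C → . B E E], [C → . B], [C → B . E E], [C → B .], [E → . * a] }  — shift, reduce
  I18: { [C → B E . E], [E → . * a] }  — shift
  I19: { [B → * B Y .] }  — reduce
  I20: { [C → B E E .] }  — reduce
  I21: { [B → * . B Y], [B → * . a E], [B → . * B Y], [B → . * a E], [B → . B B b], [B → . C C *], [C → . B E E], [C → . B], [E → * . a] }  — shift
  I22: { [B → B B b .] }  — reduce
  I23: { [B → * a . E], [E → * a .], [E → . * a] }  — shift, reduce
  I24: { [B → . * B Y], [B → . * a E], [B → . B B b], [B → . C C *], [B → C . C *], [C → . B E E], [C → . B], [Y → * C .] }  — shift, reduce

I6 contains complete items [C → B .], [Y → b b B .] — reduce-reduce conflict.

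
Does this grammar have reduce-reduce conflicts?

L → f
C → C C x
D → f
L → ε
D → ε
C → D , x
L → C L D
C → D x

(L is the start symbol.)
Yes — I0: [D → .] vs [L → .]; I1: [D → .] vs [L → .]; I4: [D → f .] vs [L → f .]; I8: [D → .] vs [L → .]

A reduce-reduce conflict occurs when an LR(0) state has two complete items [A → α .] and [B → β .] — both call for a reduction, and with no lookahead the parser cannot choose between them.

Augment with L' → L and build the canonical LR(0) collection (I0 = CLOSURE({[L' → . L]}), then GOTO on every symbol after a dot until no new states appear). It has 13 states:
  I0: { [C → . C C x], [C → . D , x], [C → . D x], [D → . f], [D → .], [L → . C L D], [L → . f], [L → .], [L' → . L] }  — shift, 2 reduces
  I1: { [C → . C C x], [C → . D , x], [C → . D x], [C → C . C x], [D → . f], [D → .], [L → . C L D], [L → . f], [L → .], [L → C . L D] }  — shift, 2 reduces
  I2: { [C → D . , x], [C → D . x] }  — shift
  I3: { [L' → L .] }  — accept
  I4: { [D → f .], [L → f .] }  — 2 reduces
  I5: { [C → D , . x] }  — shift
  I6: { [C → D x .] }  — reduce
  I7: { [C → D , x .] }  — reduce
  I8: { [C → . C C x], [C → . D , x], [C → . D x], [C → C . C x], [C → C C . x], [D → . f], [D → .], [L → . C L D], [L → . f], [L → .], [L → C . L D] }  — shift, 2 reduces
  I9: { [D → . f], [D → .], [L → C L . D] }  — shift, reduce
  I10: { [L → C L D .] }  — reduce
  I11: { [D → f .] }  — reduce
  I12: { [C → C C x .] }  — reduce

I0 contains complete items [D → .], [L → .] — reduce-reduce conflict.
I1 contains complete items [D → .], [L → .] — reduce-reduce conflict.
I4 contains complete items [D → f .], [L → f .] — reduce-reduce conflict.
I8 contains complete items [D → .], [L → .] — reduce-reduce conflict.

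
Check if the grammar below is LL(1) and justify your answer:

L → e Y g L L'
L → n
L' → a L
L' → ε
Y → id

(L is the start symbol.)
Relevant sets:
  FOLLOW(L') = { $, 'a' }

For L:
  PREDICT(L → e Y g L L') = { 'e' }
  PREDICT(L → n) = { 'n' }
For L':
  PREDICT(L' → a L) = { 'a' }
  PREDICT(L' → ε) = { $, 'a' }
Y has a single production, so nothing to check there.

Conflict found: Predict set conflict for L': { 'a' }
The grammar is NOT LL(1).

Answer: No. Predict set conflict for L': { 'a' }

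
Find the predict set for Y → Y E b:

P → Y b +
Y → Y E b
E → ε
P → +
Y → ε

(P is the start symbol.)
PREDICT(Y → Y E b) = (FIRST(RHS) \ {ε}) ∪ (FOLLOW(Y) if ε ∈ FIRST(RHS), i.e. RHS ⇒* ε)
FIRST(Y) = { 'b', ε }
FIRST(E) = { ε }
FIRST(Y E b) = { 'b' }
ε ∉ FIRST(Y E b), so FOLLOW(Y) is not added.
PREDICT(Y → Y E b) = { 'b' }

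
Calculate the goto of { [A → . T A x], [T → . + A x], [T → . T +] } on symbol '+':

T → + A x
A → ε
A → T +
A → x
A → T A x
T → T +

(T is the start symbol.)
GOTO(I, '+') = CLOSURE({ [A → αX.β] : [A → α.Xβ] ∈ I, X = '+' })

Items with dot before '+', with the dot advanced:
  [T → . + A x] → [T → + . A x]
Closure of the advanced items:
  [T → + . A x] has the dot before A: add [A → .], [A → . T +], [A → . x], [A → . T A x]
  [A → . T +] has the dot before T: add [T → . + A x], [T → . T +]

GOTO = { [A → . T +], [A → . T A x], [A → . x], [A → .], [T → + . A x], [T → . + A x], [T → . T +] }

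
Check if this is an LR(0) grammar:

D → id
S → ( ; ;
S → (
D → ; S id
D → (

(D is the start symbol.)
A grammar is LR(0) if no state in the canonical LR(0) collection has:
  - both a shift item (dot before a terminal) and a complete item (shift-reduce conflict), or
  - two or more complete items (reduce-reduce conflict; the accept item [D' → D .] counts as a complete item here).

Augment with D' → D and build the canonical LR(0) collection (I0 = CLOSURE({[D' → . D]}), then GOTO on every symbol after a dot until no new states appear). It has 10 states:
  I0: { [D → . (], [D → . ; S id], [D → . id], [D' → . D] }  — shift
  I1: { [D → ( .] }  — reduce
  I2: { [D → ; . S id], [S → . ( ; ;], [S → . (] }  — shift
  I3: { [D' → D .] }  — accept
  I4: { [D → id .] }  — reduce
  I5: { [S → ( . ; ;], [S → ( .] }  — shift, reduce
  I6: { [D → ; S . id] }  — shift
  I7: { [D → ; S id .] }  — reduce
  I8: { [S → ( ; . ;] }  — shift
  I9: { [S → ( ; ; .] }  — reduce

Conflict in state I5:
  Shift-reduce conflict between [S → ( .] and [S → ( . ; ;]
So the grammar is NOT LR(0).

Answer: No. Shift-reduce conflict between [S → ( .] and [S → ( . ; ;]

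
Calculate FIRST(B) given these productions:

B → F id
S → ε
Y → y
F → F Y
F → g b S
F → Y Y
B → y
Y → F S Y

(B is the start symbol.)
FIRST sets of the other non-terminals involved (by the same procedure, iterated to a fixed point):
  FIRST(F) = { 'g', 'y' }

From B → F id:
  - F is a non-terminal: add FIRST(F) \ {ε} = { 'g', 'y' }
    F is not nullable, so stop
From B → y:
  - y is a terminal: add 'y' and stop

Collecting: FIRST(B) = { 'g', 'y' }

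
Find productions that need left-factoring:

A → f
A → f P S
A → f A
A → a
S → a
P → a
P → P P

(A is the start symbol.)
Left-factoring is needed when two productions for the same non-terminal
share a common prefix on the right-hand side.

Productions for A:
  A → f
  A → f P S
  A → f A
  A → a
Productions for P:
  P → a
  P → P P

Found common prefix 'f' in productions for A

Answer: Yes, A has productions with common prefix 'f'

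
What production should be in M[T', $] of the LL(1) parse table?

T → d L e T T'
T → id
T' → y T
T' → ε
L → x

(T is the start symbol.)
To find M[T', $], we find productions for T' where $ is in the predict set (PREDICT(N → α) = (FIRST(α) \ {ε}) ∪ (FOLLOW(N) if α ⇒* ε)).

Relevant sets:
  FOLLOW(T') = { $, 'y' }

T' → y T: PREDICT = { 'y' }
T' → ε: PREDICT = { $, 'y' }
  $ is in predict set, so this production goes in M[T', $]

M[T', $] = T' → ε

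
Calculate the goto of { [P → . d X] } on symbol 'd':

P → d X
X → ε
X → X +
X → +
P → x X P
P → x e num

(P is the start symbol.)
{ [P → d . X], [X → . +], [X → . X +], [X → .] }

GOTO(I, 'd') = CLOSURE({ [A → αX.β] : [A → α.Xβ] ∈ I, X = 'd' })

Items with dot before 'd', with the dot advanced:
  [P → . d X] → [P → d . X]
Closure of the advanced items:
  [P → d . X] has the dot before X: add [X → .], [X → . X +], [X → . +]

GOTO = { [P → d . X], [X → . +], [X → . X +], [X → .] }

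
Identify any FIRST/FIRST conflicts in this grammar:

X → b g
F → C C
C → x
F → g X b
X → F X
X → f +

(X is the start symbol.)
FIRST sets of the non-terminals at (or reachable through a nullable prefix from) the front of some alternative:
  FIRST(F) = { 'g', 'x' }
  FIRST(C) = { 'x' }

Productions for X:
  X → b g: FIRST = { 'b' }
  X → F X: FIRST = { 'g', 'x' }
  X → f +: FIRST = { 'f' }
Productions for F:
  F → C C: FIRST = { 'x' }
  F → g X b: FIRST = { 'g' }
C has only one production, so no FIRST/FIRST conflict is possible there.

All alternatives of each non-terminal have pairwise disjoint FIRST sets.

Answer: No FIRST/FIRST conflicts.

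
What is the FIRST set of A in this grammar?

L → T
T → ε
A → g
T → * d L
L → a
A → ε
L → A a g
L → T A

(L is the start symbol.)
{ 'g', ε }

From A → g:
  - g is a terminal: add 'g' and stop
From A → ε:
  - ε-production, so ε ∈ FIRST(A)

Collecting: FIRST(A) = { 'g', ε }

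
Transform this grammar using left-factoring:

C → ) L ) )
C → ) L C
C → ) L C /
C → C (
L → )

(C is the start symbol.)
Left-factoring transforms A → αβ₁ | αβ₂ into A → αA' and A' → β₁ | β₂
(α is the longest common prefix among the alternatives). Repeat until
no nonterminal has two alternatives with a common prefix.

Round 1: C has alternatives sharing prefix ') L'. Introduce C': C → ) L C'
  Add: C' → ) )
  Add: C' → C
  Add: C' → C /

Round 2: C' has alternatives sharing prefix 'C'. Introduce C'': C' → C C''
  Add: C'' → ε
  Add: C'' → /

No remaining common prefixes — done.

Resulting grammar:
C → ) L C'
C' → ) )
C' → C C''
C'' → ε
C'' → /
C → C (
L → )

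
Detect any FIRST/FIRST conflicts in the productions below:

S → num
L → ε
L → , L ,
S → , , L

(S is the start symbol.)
No FIRST/FIRST conflicts.

Productions for S:
  S → num: FIRST = { 'num' }
  S → , , L: FIRST = { ',' }
Productions for L:
  L → ε: FIRST = { ε }
  L → , L ,: FIRST = { ',' }

All alternatives of each non-terminal have pairwise disjoint FIRST sets.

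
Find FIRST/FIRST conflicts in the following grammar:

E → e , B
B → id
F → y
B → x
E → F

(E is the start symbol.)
A FIRST/FIRST conflict occurs when two productions N → α and N → β for the same non-terminal have FIRST(α) ∩ FIRST(β) ≠ ∅ (with ε ∈ FIRST of a nullable right-hand side, so two nullable alternatives also conflict).

FIRST sets of the non-terminals at (or reachable through a nullable prefix from) the front of some alternative:
  FIRST(F) = { 'y' }

Productions for E:
  E → e , B: FIRST = { 'e' }
  E → F: FIRST = { 'y' }
Productions for B:
  B → id: FIRST = { 'id' }
  B → x: FIRST = { 'x' }
F has only one production, so no FIRST/FIRST conflict is possible there.

All alternatives of each non-terminal have pairwise disjoint FIRST sets.

Answer: No FIRST/FIRST conflicts.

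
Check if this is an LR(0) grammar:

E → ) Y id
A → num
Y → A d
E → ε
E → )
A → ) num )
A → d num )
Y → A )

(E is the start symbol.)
A grammar is LR(0) if no state in the canonical LR(0) collection has:
  - both a shift item (dot before a terminal) and a complete item (shift-reduce conflict), or
  - two or more complete items (reduce-reduce conflict; the accept item [E' → E .] counts as a complete item here).

Augment with E' → E and build the canonical LR(0) collection (I0 = CLOSURE({[E' → . E]}), then GOTO on every symbol after a dot until no new states appear). It has 15 states:
  I0: { [E → . ) Y id], [E → . )], [E → .], [E' → . E] }  — shift, reduce
  I1: { [A → . ) num )], [A → . d num )], [A → . num], [E → ) . Y id], [E → ) .], [Y → . A )], [Y → . A d] }  — shift, reduce
  I2: { [E' → E .] }  — accept
  I3: { [A → ) . num )] }  — shift
  I4: { [Y → A . )], [Y → A . d] }  — shift
  I5: { [E → ) Y . id] }  — shift
  I6: { [A → d . num )] }  — shift
  I7: { [A → num .] }  — reduce
  I8: { [A → d num . )] }  — shift
  I9: { [A → d num ) .] }  — reduce
  I10: { [E → ) Y id .] }  — reduce
  I11: { [Y → A ) .] }  — reduce
  I12: { [Y → A d .] }  — reduce
  I13: { [A → ) num . )] }  — shift
  I14: { [A → ) num ) .] }  — reduce

Conflict in state I0:
  Shift-reduce conflict between [E → .] and [E → . )]
So the grammar is NOT LR(0).

Answer: No. Shift-reduce conflict between [E → .] and [E → . )]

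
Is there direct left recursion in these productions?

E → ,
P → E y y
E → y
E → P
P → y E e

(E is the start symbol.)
No direct left recursion

Direct left recursion occurs when N → N α for some non-terminal N (the right-hand side begins with the left-hand side itself).

E → ,: starts with ','
P → E y y: starts with E
E → y: starts with y
E → P: starts with P
P → y E e: starts with y

No direct left recursion found.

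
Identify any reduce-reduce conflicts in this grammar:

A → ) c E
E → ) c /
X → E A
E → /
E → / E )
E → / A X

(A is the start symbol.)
Yes — I15: [E → ) c / .] vs [E → / .]

A reduce-reduce conflict occurs when an LR(0) state has two complete items [A → α .] and [B → β .] — both call for a reduction, and with no lookahead the parser cannot choose between them.

Augment with A' → A and build the canonical LR(0) collection (I0 = CLOSURE({[A' → . A]}), then GOTO on every symbol after a dot until no new states appear). It has 18 states:
  I0: { [A → . ) c E], [A' → . A] }  — shift
  I1: { [A → ) . c E] }  — shift
  I2: { [A' → A .] }  — accept
  I3: { [A → ) c . E], [E → . ) c /], [E → . / A X], [E → . / E )], [E → . /] }  — shift
  I4: { [E → ) . c /] }  — shift
  I5: { [A → . ) c E], [E → . ) c /], [E → . / A X], [E → . / E )], [E → . /], [E → / . A X], [E → / . E )], [E → / .] }  — shift, reduce
  I6: { [A → ) c E .] }  — reduce
  I7: { [A → ) . c E], [E → ) . c /] }  — shift
  I8: { [E → . ) c /], [E → . / A X], [E → . / E )], [E → . /], [E → / A . X], [X → . E A] }  — shift
  I9: { [E → / E . )] }  — shift
  I10: { [E → / E ) .] }  — reduce
  I11: { [A → . ) c E], [X → E . A] }  — shift
  I12: { [E → / A X .] }  — reduce
  I13: { [X → E A .] }  — reduce
  I14: { [A → ) c . E], [E → ) c . /], [E → . ) c /], [E → . / A X], [E → . / E )], [E → . /] }  — shift
  I15: { [A → . ) c E], [E → ) c / .], [E → . ) c /], [E → . / A X], [E → . / E )], [E → . /], [E → / . A X], [E → / . E )], [E → / .] }  — shift, 2 reduces
  I16: { [E → ) c . /] }  — shift
  I17: { [E → ) c / .] }  — reduce

I15 contains complete items [E → ) c / .], [E → / .] — reduce-reduce conflict.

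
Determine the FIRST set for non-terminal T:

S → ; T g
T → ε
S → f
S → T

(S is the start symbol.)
From T → ε:
  - ε-production, so ε ∈ FIRST(T)

Collecting: FIRST(T) = { ε }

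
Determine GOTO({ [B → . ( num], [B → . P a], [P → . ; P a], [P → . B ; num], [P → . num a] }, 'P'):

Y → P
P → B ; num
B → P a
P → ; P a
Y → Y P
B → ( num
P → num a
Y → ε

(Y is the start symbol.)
GOTO(I, 'P') = CLOSURE({ [A → αX.β] : [A → α.Xβ] ∈ I, X = 'P' })

Items with dot before 'P', with the dot advanced:
  [B → . P a] → [B → P . a]
Closure adds nothing (no advanced item has the dot before a non-terminal).

GOTO = { [B → P . a] }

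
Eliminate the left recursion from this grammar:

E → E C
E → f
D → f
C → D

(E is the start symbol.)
E is directly left-recursive. The standard transformation for
  A → A α₁ | ... | A α_m | β₁ | ... | β_n
is
  A  → β₁ A' | ... | β_n A'
  A' → α₁ A' | ... | α_m A' | ε

E → f becomes E → f E'
E → E C becomes E' → C E'
Add E' → ε

Productions for other non-terminals are unchanged:
  D → f
  C → D

Resulting grammar:
E → f E'
E' → C E'
E' → ε
D → f
C → D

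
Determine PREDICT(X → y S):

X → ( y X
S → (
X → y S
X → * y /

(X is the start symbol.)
PREDICT(X → y S) = (FIRST(RHS) \ {ε}) ∪ (FOLLOW(X) if ε ∈ FIRST(RHS), i.e. RHS ⇒* ε)
FIRST(y S) = { 'y' }
ε ∉ FIRST(y S), so FOLLOW(X) is not added.
PREDICT(X → y S) = { 'y' }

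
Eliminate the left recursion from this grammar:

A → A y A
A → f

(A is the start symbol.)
A is directly left-recursive. The standard transformation for
  A → A α₁ | ... | A α_m | β₁ | ... | β_n
is
  A  → β₁ A' | ... | β_n A'
  A' → α₁ A' | ... | α_m A' | ε

A → f becomes A → f A'
A → A y A becomes A' → y A A'
Add A' → ε

Resulting grammar:
A → f A'
A' → y A A'
A' → ε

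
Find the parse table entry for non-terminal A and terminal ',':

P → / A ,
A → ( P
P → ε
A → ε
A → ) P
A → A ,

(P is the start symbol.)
To find M[A, ','], we find productions for A where ',' is in the predict set (PREDICT(N → α) = (FIRST(α) \ {ε}) ∪ (FOLLOW(N) if α ⇒* ε)).

Relevant sets:
  FIRST(A) = { '(', ')', ',', ε }
  FOLLOW(A) = { ',' }

A → ( P: PREDICT = { '(' }
A → ε: PREDICT = { ',' }
  ',' is in predict set, so this production goes in M[A, ',']
A → ) P: PREDICT = { ')' }
A → A ,: PREDICT = { '(', ')', ',' }
  ',' is in predict set, so this production goes in M[A, ',']

M[A, ','] = A → ε, A → A ,  (a multiply-defined cell — the grammar is not LL(1))

Answer: A → ε, A → A ,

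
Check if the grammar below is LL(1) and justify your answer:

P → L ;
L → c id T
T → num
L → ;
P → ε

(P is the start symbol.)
A grammar is LL(1) if for each non-terminal N with multiple productions, the predict sets of those productions are pairwise disjoint, where PREDICT(N → α) = (FIRST(α) \ {ε}) ∪ (FOLLOW(N) if α ⇒* ε).

Relevant sets:
  FIRST(L) = { ';', 'c' }
  FOLLOW(P) = { $ }

For P:
  PREDICT(P → L ';') = { ';', 'c' }
  PREDICT(P → ε) = { $ }
For L:
  PREDICT(L → c id T) = { 'c' }
  PREDICT(L → ';') = { ';' }
T has a single production, so nothing to check there.

All predict sets are disjoint. The grammar IS LL(1).

Answer: Yes, the grammar is LL(1).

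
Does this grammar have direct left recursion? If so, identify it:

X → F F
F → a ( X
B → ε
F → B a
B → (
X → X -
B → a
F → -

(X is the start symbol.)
Direct left recursion occurs when N → N α for some non-terminal N (the right-hand side begins with the left-hand side itself).

X → F F: starts with F
F → a ( X: starts with a
B → ε: starts with ε
F → B a: starts with B
B → (: starts with '('
X → X -: LEFT RECURSIVE (starts with X)
B → a: starts with a
F → -: starts with '-'

The grammar has direct left recursion on: X.

Answer: Yes, X is left-recursive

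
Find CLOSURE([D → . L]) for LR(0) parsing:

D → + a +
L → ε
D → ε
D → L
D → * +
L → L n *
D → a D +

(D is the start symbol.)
{ [D → . L], [L → . L n *], [L → .] }

Start with: [D → . L]
  [D → . L] has the dot before L: add [L → .], [L → . L n *]
No further items can be added.

CLOSURE = { [D → . L], [L → . L n *], [L → .] }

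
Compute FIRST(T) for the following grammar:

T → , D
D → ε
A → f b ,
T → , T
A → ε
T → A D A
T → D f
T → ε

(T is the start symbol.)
{ ',', 'f', ε }

FIRST sets of the other non-terminals involved (by the same procedure, iterated to a fixed point):
  FIRST(A) = { 'f', ε }
  FIRST(D) = { ε }

From T → , D:
  - ',' is a terminal: add ',' and stop
From T → , T:
  - ',' is a terminal: add ',' and stop
From T → A D A:
  - A is a non-terminal: add FIRST(A) \ {ε} = { 'f' }
    A is nullable, so continue to the next symbol
  - D is a non-terminal: add FIRST(D) \ {ε} = { }
    D is nullable, so continue to the next symbol
  - A is a non-terminal: add FIRST(A) \ {ε} = { 'f' }
    A is nullable and nothing follows, so the whole right-hand side can vanish: ε ∈ FIRST(T)
From T → D f:
  - D is a non-terminal: add FIRST(D) \ {ε} = { }
    D is nullable, so continue to the next symbol
  - f is a terminal: add 'f' and stop
From T → ε:
  - ε-production, so ε ∈ FIRST(T)

Collecting: FIRST(T) = { ',', 'f', ε }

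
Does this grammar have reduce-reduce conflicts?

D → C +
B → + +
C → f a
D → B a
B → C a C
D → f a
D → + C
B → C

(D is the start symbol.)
Yes — I6: [C → f a .] vs [D → f a .]

A reduce-reduce conflict occurs when an LR(0) state has two complete items [A → α .] and [B → β .] — both call for a reduction, and with no lookahead the parser cannot choose between them.

Augment with D' → D and build the canonical LR(0) collection (I0 = CLOSURE({[D' → . D]}), then GOTO on every symbol after a dot until no new states appear). It has 15 states:
  I0: { [B → . + +], [B → . C a C], [B → . C], [C → . f a], [D → . + C], [D → . B a], [D → . C +], [D → . f a], [D' → . D] }  — shift
  I1: { [B → + . +], [C → . f a], [D → + . C] }  — shift
  I2: { [D → B . a] }  — shift
  I3: { [B → C . a C], [B → C .], [D → C . +] }  — shift, reduce
  I4: { [D' → D .] }  — accept
  I5: { [C → f . a], [D → f . a] }  — shift
  I6: { [C → f a .], [D → f a .] }  — 2 reduces
  I7: { [D → C + .] }  — reduce
  I8: { [B → C a . C], [C → . f a] }  — shift
  I9: { [B → C a C .] }  — reduce
  I10: { [C → f . a] }  — shift
  I11: { [C → f a .] }  — reduce
  I12: { [D → B a .] }  — reduce
  I13: { [B → + + .] }  — reduce
  I14: { [D → + C .] }  — reduce

I6 contains complete items [C → f a .], [D → f a .] — reduce-reduce conflict.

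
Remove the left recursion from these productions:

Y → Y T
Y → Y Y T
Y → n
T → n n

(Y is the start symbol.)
Y → n Y'
Y' → T Y'
Y' → Y T Y'
Y' → ε
T → n n

Y is directly left-recursive. The standard transformation for
  A → A α₁ | ... | A α_m | β₁ | ... | β_n
is
  A  → β₁ A' | ... | β_n A'
  A' → α₁ A' | ... | α_m A' | ε

Y → n becomes Y → n Y'
Y → Y T becomes Y' → T Y'
Y → Y Y T becomes Y' → Y T Y'
Add Y' → ε

Productions for other non-terminals are unchanged:
  T → n n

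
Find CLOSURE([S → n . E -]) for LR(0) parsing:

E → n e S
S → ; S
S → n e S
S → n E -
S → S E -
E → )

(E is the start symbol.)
To compute CLOSURE, for each item [A → α.Bβ] where B is a non-terminal, add [B → .γ] for all productions B → γ; repeat for the newly added items until nothing changes.

Start with: [S → n . E -]
  [S → n . E -] has the dot before E: add [E → . n e S], [E → . )]
No further items can be added.

CLOSURE = { [E → . )], [E → . n e S], [S → n . E -] }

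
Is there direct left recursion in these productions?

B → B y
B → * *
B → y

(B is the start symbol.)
Yes, B is left-recursive

Direct left recursion occurs when N → N α for some non-terminal N (the right-hand side begins with the left-hand side itself).

B → B y: LEFT RECURSIVE (starts with B)
B → * *: starts with '*'
B → y: starts with y

The grammar has direct left recursion on: B.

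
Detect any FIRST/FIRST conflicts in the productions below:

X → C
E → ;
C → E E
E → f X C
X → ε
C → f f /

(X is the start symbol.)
Yes. C → E E / C → f f '/' on { 'f' }

A FIRST/FIRST conflict occurs when two productions N → α and N → β for the same non-terminal have FIRST(α) ∩ FIRST(β) ≠ ∅ (with ε ∈ FIRST of a nullable right-hand side, so two nullable alternatives also conflict).

FIRST sets of the non-terminals at (or reachable through a nullable prefix from) the front of some alternative:
  FIRST(C) = { ';', 'f' }
  FIRST(E) = { ';', 'f' }

Productions for X:
  X → C: FIRST = { ';', 'f' }
  X → ε: FIRST = { ε }
Productions for E:
  E → ;: FIRST = { ';' }
  E → f X C: FIRST = { 'f' }
Productions for C:
  C → E E: FIRST = { ';', 'f' }
  C → f f /: FIRST = { 'f' }

Conflict for C: C → E E and C → f f /
  Overlap: { 'f' }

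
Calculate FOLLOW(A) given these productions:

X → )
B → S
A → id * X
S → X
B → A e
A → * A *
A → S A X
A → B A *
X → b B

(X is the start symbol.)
{ ')', '*', 'b', 'e' }

To compute FOLLOW(A), find every occurrence of A on a right-hand side N → α A β: add FIRST(β) \ {ε}, and if β is empty or nullable also add FOLLOW(N). Iterate to a fixed point.

In B → A e: A is followed by e, add FIRST(e) \ {ε} = { 'e' }
In A → * A *: A is followed by '*', add FIRST('*') \ {ε} = { '*' }
In A → S A X: A is followed by X, add FIRST(X) \ {ε} = { ')', 'b' }
In A → B A *: A is followed by '*', add FIRST('*') \ {ε} = { '*' }

Taking the union: FOLLOW(A) = { ')', '*', 'b', 'e' }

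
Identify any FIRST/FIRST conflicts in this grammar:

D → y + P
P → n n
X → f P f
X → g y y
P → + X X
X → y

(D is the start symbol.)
No FIRST/FIRST conflicts.

Productions for P:
  P → n n: FIRST = { 'n' }
  P → + X X: FIRST = { '+' }
Productions for X:
  X → f P f: FIRST = { 'f' }
  X → g y y: FIRST = { 'g' }
  X → y: FIRST = { 'y' }
D has only one production, so no FIRST/FIRST conflict is possible there.

All alternatives of each non-terminal have pairwise disjoint FIRST sets.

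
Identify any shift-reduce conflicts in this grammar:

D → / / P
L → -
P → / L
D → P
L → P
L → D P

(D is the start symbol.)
No shift-reduce conflicts

A shift-reduce conflict occurs when an LR(0) state has both:
  - a complete (reduce) item [A → α .] (dot at the end), and
  - a shift item [B → β . c γ] (dot before a terminal).

Augment with D' → D and build the canonical LR(0) collection (I0 = CLOSURE({[D' → . D]}), then GOTO on every symbol after a dot until no new states appear). It has 12 states:
  I0: { [D → . / / P], [D → . P], [D' → . D], [P → . / L] }  — shift
  I1: { [D → . / / P], [D → . P], [D → / . / P], [L → . -], [L → . D P], [L → . P], [P → . / L], [P → / . L] }  — shift
  I2: { [D' → D .] }  — accept
  I3: { [D → P .] }  — reduce
  I4: { [L → - .] }  — reduce
  I5: { [D → . / / P], [D → . P], [D → / . / P], [D → / / . P], [L → . -], [L → . D P], [L → . P], [P → . / L], [P → / . L] }  — shift
  I6: { [L → D . P], [P → . / L] }  — shift
  I7: { [P → / L .] }  — reduce
  I8: { [D → P .], [L → P .] }  — 2 reduces
  I9: { [D → . / / P], [D → . P], [L → . -], [L → . D P], [L → . P], [P → . / L], [P → / . L] }  — shift
  I10: { [L → D P .] }  — reduce
  I11: { [D → / / P .], [D → P .], [L → P .] }  — 3 reduces

No state contains both a complete item and a shift item.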